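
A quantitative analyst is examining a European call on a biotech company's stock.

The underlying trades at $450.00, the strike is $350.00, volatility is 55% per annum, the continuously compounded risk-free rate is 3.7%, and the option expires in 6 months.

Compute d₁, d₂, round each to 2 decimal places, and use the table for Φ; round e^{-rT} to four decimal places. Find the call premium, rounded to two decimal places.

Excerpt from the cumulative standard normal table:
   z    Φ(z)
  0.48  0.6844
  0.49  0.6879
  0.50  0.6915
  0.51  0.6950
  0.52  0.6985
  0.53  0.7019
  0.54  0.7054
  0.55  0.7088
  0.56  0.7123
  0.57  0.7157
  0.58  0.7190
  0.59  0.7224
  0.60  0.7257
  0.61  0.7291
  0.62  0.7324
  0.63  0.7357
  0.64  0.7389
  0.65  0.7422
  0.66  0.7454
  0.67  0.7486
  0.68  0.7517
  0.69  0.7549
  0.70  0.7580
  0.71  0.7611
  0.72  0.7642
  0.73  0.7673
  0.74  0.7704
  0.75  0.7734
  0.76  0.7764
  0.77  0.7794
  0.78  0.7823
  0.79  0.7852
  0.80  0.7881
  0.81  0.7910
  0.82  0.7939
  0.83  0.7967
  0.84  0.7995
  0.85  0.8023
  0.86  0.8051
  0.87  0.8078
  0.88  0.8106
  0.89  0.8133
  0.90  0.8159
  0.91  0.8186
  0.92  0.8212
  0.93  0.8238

σ√T = 0.55 × 0.7071 = 0.3889
d₁ = [ln(450/350) + (0.037 + ½·0.55²)·0.5] / (σ√T) = (0.2513 + 0.0941) / 0.3889 = 0.8882 → 0.89
d₂ = 0.8882 − 0.3889 = 0.4993 → 0.50
exp(−rT) = exp(−0.037·0.5) = 0.9817
N(d₁) = N(0.89) = 0.8133;  N(d₂) = N(0.50) = 0.6915
C = 450·0.8133 − 350·0.9817·0.6915 = 365.9850 − 237.5959 = 128.3891

$128.39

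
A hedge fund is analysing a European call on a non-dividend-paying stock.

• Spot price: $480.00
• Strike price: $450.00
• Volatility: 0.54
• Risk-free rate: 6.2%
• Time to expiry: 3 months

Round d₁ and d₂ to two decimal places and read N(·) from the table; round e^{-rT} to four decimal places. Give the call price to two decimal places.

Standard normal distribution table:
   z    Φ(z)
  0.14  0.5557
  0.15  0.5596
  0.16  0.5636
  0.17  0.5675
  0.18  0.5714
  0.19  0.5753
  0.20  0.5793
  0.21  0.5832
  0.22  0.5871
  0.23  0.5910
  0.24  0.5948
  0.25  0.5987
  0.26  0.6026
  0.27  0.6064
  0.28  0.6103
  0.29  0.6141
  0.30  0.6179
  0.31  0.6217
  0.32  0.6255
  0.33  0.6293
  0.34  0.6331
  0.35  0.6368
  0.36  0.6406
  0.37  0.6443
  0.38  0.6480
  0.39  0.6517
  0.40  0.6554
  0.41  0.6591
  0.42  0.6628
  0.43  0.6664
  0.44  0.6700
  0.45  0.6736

σ√T = 0.54 × 0.5000 = 0.2700
d₁ = [ln(480/450) + (0.062 + 0.54²/2)·0.25] / 0.2700 = [0.0645 + 0.0520] / 0.2700 = 0.4314 ⇒ 0.43
d₂ = d₁ − σ√T = 0.4314 − 0.2700 = 0.1614 ⇒ 0.16
exp(−rT) = exp(−0.062·0.25) = 0.9846
C = 480·N(0.43) − 450·0.9846·N(0.16) = 480·0.6664 − 450·0.9846·0.5636 = 319.8720 − 249.7143 = 70.1577

$70.16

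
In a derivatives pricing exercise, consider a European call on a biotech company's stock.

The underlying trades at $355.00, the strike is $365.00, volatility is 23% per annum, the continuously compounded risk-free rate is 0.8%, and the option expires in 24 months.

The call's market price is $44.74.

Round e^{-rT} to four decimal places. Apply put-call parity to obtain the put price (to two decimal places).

e^(−rT) = e^(−0.008·2) = 0.9841
Put-call parity: C − P = S − K·e^(−rT) = 355 − 365·0.9841 = 355 − 359.1965 = -4.1965
P = C − (C − P) = 44.74 − (-4.1965) = 48.9365

$48.94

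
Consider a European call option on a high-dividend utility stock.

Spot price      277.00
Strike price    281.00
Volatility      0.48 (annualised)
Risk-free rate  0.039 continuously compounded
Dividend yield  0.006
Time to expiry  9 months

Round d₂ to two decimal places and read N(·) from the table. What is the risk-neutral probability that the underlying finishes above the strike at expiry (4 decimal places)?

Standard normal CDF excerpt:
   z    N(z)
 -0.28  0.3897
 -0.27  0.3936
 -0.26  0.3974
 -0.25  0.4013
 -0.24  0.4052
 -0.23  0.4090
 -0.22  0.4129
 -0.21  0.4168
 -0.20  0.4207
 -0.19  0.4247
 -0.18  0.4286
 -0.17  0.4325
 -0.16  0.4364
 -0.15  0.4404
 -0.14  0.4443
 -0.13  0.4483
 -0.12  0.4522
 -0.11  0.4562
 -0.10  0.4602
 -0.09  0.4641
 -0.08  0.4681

σ√T = 0.48 × 0.8660 = 0.4157
d₁ = [ln(277/281) + (0.039 − 0.006 + 0.48²/2)·0.75] / 0.4157 = [-0.0143 + 0.1111] / 0.4157 = 0.2329 which rounds to 0.23
d₂ = d₁ − σ√T = 0.2329 − 0.4157 = -0.1828 which rounds to -0.18
Pr(exercise) under Q = N(d₂) = 0.4286

0.4286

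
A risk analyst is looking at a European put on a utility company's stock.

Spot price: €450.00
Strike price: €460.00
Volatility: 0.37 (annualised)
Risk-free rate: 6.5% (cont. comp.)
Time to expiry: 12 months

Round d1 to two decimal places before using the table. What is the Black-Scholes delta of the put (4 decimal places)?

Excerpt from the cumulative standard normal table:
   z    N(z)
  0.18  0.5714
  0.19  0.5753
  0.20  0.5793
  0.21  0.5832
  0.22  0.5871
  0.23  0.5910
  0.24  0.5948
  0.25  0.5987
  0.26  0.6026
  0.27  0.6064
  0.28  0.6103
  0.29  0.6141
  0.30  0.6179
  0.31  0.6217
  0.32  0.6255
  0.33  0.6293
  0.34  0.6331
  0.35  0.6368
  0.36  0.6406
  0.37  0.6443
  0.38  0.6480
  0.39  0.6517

-0.3821

T = 1;  σ√T = 0.3700
d₁ = [ln(450/460) + (0.065 + 0.37²/2)·1] / 0.3700 = [-0.0220 + 0.1335] / 0.3700 = 0.3013 ≈ 0.30
N(d₁) = N(0.30) = 0.6179
Δ_put = N(d₁) − 1 = 0.6179 − 1 = -0.3821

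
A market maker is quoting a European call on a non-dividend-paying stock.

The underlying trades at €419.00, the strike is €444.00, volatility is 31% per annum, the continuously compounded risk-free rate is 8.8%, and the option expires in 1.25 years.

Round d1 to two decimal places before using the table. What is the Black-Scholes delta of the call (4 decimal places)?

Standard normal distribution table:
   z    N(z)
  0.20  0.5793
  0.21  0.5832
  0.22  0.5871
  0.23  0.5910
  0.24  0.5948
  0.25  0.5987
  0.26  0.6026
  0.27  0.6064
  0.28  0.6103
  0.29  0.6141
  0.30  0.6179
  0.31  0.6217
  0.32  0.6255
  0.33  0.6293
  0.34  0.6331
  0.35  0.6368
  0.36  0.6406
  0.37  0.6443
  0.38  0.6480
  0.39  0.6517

0.6255

T = 1.25;  σ√T = 0.3466
ln(S/K) + (r + σ²/2)T = ln(419/444) + (0.088 + 0.31²/2)·1.25 = -0.0580 + 0.1701 = 0.1121
d₁ = 0.1121 / 0.3466 = 0.3235 ⇒ 0.32
N(d₁) = N(0.32) = 0.6255
Δ_call = N(d₁) = 0.6255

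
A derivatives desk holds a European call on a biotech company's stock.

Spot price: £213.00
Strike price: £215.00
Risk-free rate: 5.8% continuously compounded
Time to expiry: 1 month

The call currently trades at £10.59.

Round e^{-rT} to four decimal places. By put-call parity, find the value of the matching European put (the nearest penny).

exp(−rT) = exp(−0.058·0.08333) = 0.9952
Put-call parity: C − P = S − K·e^(−rT) = 213 − 215·0.9952 = 213 − 213.9680 = -0.9680
P = C − (C − P) = 10.59 − (-0.9680) = 11.5580

£11.56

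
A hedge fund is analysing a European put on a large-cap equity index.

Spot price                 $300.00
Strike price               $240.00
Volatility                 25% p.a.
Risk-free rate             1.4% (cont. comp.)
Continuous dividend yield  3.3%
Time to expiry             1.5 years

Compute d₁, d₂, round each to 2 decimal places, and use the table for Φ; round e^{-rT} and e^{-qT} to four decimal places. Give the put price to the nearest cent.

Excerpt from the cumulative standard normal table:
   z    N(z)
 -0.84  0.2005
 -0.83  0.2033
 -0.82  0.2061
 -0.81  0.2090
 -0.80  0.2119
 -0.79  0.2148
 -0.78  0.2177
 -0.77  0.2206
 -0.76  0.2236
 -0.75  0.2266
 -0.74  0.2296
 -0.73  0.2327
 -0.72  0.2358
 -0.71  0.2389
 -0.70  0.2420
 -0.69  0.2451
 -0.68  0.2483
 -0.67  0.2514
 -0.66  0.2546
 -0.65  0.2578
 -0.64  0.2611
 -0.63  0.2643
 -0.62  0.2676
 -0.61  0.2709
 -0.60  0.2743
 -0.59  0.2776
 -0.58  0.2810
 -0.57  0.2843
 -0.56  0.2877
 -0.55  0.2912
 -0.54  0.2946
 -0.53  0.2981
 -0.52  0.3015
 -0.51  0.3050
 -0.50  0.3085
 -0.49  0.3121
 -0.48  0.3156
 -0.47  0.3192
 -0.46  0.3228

σ√T = 0.25 × 1.2247 = 0.3062
ln(S/K) + (r − q + σ²/2)T = ln(300/240) + (0.014 − 0.033 + 0.25²/2)·1.5 = 0.2231 + 0.0184 = 0.2415
d₁ = 0.2415 / 0.3062 = 0.7888 ⇒ 0.79
d₂ = d₁ − σ√T = 0.7888 − 0.3062 = 0.4826 ⇒ 0.48
exp(−qT) = exp(−0.033·1.5) = 0.9517;  exp(−rT) = exp(−0.014·1.5) = 0.9792
N(−d₂) = N(-0.48) = 0.3156;  N(−d₁) = N(-0.79) = 0.2148
P = 240·0.9792·0.3156 − 300·0.9517·0.2148 = 74.1685 − 61.3275 = 12.8410

$12.84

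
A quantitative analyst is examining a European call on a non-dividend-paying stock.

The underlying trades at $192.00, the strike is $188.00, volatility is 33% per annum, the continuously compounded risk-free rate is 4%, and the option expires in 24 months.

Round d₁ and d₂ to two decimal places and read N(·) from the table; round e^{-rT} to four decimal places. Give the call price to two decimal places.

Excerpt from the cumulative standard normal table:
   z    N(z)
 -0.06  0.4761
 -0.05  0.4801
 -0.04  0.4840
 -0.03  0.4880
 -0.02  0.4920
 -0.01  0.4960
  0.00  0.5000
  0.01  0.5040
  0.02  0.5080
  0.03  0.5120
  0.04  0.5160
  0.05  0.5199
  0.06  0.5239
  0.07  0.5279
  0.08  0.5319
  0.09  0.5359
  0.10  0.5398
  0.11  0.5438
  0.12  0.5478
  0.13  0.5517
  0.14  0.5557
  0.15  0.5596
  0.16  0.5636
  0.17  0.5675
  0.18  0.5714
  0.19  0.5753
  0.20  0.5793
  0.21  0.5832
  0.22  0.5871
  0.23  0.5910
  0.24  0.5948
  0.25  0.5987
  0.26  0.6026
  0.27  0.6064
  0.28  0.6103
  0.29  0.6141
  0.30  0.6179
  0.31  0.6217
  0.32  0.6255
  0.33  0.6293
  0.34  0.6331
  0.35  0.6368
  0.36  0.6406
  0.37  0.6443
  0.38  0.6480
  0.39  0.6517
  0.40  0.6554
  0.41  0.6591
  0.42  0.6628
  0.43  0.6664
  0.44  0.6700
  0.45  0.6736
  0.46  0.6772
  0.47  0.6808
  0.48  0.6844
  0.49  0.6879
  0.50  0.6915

$43.95

T = 2;  σ√T = 0.4667
ln(S/K) + (r + σ²/2)T = ln(192/188) + (0.04 + 0.33²/2)·2 = 0.0211 + 0.1889 = 0.2100
d₁ = 0.2100 / 0.4667 = 0.4499 → 0.45
d₂ = d₁ − σ√T = 0.4499 − 0.4667 = -0.0168 → -0.02
e^(−rT) = e^(−0.04·2) = 0.9231
N(d₁) = N(0.45) = 0.6736;  N(d₂) = N(-0.02) = 0.4920
C = 192·0.6736 − 188·0.9231·0.4920 = 129.3312 − 85.3831 = 43.9481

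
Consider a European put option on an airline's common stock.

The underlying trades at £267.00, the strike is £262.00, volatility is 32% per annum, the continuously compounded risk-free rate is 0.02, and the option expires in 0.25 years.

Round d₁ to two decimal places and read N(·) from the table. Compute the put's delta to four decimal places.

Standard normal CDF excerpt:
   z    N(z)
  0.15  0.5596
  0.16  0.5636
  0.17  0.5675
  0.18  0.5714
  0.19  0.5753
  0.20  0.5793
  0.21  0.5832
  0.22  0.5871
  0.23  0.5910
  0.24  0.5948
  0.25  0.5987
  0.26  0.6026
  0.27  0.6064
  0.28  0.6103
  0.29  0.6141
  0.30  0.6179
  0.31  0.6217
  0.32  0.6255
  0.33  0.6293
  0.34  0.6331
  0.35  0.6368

σ√T = 0.32·√0.25 = 0.1600
d₁ = [ln(267/262) + (0.02 + ½·0.32²)·0.25] / (σ√T) = (0.0189 + 0.0178) / 0.1600 = 0.2294 ≈ 0.23
N(d₁) = N(0.23) = 0.5910
Δ_put = N(d₁) − 1 = 0.5910 − 1 = -0.4090

-0.4090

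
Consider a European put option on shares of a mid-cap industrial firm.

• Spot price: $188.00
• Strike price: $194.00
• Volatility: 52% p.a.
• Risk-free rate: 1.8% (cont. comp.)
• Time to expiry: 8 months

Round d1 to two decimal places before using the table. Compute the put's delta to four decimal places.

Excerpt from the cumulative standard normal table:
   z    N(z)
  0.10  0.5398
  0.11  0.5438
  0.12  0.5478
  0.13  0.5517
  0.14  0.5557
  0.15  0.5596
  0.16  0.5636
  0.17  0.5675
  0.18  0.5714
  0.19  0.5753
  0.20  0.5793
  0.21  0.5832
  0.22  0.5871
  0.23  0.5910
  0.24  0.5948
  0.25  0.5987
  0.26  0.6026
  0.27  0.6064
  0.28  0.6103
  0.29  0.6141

-0.4325

σ√T = 0.52·√0.6667 = 0.4246
d₁ = [ln(188/194) + (0.018 + ½·0.52²)·0.6667] / (σ√T) = (-0.0314 + 0.1021) / 0.4246 = 0.1666 ⇒ 0.17
N(d₁) = N(0.17) = 0.5675
Δ_put = N(d₁) − 1 = 0.5675 − 1 = -0.4325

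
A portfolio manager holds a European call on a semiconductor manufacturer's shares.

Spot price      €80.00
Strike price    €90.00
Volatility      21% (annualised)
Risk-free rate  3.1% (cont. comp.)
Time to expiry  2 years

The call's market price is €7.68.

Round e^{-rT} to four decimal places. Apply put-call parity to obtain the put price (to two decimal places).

e^(−rT) = e^(−0.031·2) = 0.9399
Put-call parity: C − P = S − K·e^(−rT) = 80 − 90·0.9399 = 80 − 84.5910 = -4.5910
P = C − (C − P) = 7.68 − (-4.5910) = 12.2710

€12.27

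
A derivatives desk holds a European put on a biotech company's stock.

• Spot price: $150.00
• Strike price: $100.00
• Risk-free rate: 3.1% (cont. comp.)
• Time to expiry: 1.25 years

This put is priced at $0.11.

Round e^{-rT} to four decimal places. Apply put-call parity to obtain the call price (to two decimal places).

$53.91

exp(−rT) = exp(−0.031·1.25) = 0.9620
Put-call parity: C − P = S − K·e^(−rT) = 150 − 100·0.9620 = 150 − 96.2000 = 53.8000
C = P + (C − P) = 0.11 + (53.8000) = 53.9100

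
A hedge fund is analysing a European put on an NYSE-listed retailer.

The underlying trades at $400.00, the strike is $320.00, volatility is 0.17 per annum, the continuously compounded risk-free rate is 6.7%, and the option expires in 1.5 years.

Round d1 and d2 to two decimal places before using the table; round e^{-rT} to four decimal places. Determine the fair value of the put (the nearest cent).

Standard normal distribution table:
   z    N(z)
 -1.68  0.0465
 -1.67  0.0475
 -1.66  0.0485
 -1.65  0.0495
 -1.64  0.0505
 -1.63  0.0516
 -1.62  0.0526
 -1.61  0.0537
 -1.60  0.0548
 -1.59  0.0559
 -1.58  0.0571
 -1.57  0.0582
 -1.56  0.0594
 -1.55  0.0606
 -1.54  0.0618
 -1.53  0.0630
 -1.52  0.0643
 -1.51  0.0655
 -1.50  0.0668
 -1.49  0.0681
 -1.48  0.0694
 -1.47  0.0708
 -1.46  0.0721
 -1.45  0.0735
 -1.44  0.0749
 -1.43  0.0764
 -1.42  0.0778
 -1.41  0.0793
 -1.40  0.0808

$1.87

σ√T = 0.17·√1.5 = 0.2082
d₁ = [ln(400/320) + (0.067 + ½·0.17²)·1.5] / (σ√T) = (0.2231 + 0.1222) / 0.2082 = 1.6585 ⇒ 1.66
d₂ = 1.6585 − 0.2082 = 1.4503 ⇒ 1.45
e^(−rT) = e^(−0.067·1.5) = 0.9044
P = 320·0.9044·N(-1.45) − 400·N(-1.66) = 320·0.9044·0.0735 − 400·0.0485 = 21.2715 − 19.4000 = 1.8715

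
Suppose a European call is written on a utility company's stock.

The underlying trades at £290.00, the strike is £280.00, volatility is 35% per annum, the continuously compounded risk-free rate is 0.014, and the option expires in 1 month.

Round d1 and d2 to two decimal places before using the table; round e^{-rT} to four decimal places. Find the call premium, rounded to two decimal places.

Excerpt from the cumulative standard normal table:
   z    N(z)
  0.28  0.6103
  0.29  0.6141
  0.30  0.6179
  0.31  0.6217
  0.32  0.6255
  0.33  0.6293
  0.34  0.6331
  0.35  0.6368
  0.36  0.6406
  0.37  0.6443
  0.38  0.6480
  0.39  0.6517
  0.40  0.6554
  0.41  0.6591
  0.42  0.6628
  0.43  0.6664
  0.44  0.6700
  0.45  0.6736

T = 0.08333;  σ√T = 0.1010
ln(S/K) + (r + σ²/2)T = ln(290/280) + (0.014 + 0.35²/2)·0.08333 = 0.0351 + 0.0063 = 0.0414
d₁ = 0.0414 / 0.1010 = 0.4094 ≈ 0.41
d₂ = d₁ − σ√T = 0.4094 − 0.1010 = 0.3083 ≈ 0.31
e^(−rT) = e^(−0.014·0.08333) = 0.9988
N(d₁) = N(0.41) = 0.6591;  N(d₂) = N(0.31) = 0.6217
C = 290·0.6591 − 280·0.9988·0.6217 = 191.1390 − 173.8671 = 17.2719

£17.27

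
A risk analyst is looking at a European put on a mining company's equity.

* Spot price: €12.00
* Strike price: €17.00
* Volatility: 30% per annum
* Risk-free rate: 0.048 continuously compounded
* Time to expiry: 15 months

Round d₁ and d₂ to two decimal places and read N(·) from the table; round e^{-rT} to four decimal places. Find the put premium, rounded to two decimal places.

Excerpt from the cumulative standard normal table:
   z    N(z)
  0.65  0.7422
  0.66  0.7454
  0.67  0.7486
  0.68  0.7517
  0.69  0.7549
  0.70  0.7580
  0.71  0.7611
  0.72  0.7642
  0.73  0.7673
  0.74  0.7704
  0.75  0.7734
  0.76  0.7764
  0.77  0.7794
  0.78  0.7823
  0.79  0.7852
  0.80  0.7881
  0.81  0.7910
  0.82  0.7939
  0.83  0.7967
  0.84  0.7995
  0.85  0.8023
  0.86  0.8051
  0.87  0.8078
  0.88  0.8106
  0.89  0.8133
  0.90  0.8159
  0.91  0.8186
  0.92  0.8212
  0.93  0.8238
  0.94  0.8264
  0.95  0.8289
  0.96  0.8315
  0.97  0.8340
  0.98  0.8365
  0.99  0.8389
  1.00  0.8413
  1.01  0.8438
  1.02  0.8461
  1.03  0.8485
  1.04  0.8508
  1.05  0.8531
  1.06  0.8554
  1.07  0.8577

σ√T = 0.3·√1.25 = 0.3354
d₁ = [ln(12/17) + (0.048 + 0.3²/2)·1.25] / 0.3354 = [-0.3483 + 0.1162] / 0.3354 = -0.6919 ⇒ -0.69
d₂ = d₁ − σ√T = -0.6919 − 0.3354 = -1.0273 ⇒ -1.03
exp(−rT) = exp(−0.048·1.25) = 0.9418
N(−d₂) = N(1.03) = 0.8485;  N(−d₁) = N(0.69) = 0.7549
P = 17·0.9418·0.8485 − 12·0.7549 = 13.5850 − 9.0588 = 4.5262

€4.53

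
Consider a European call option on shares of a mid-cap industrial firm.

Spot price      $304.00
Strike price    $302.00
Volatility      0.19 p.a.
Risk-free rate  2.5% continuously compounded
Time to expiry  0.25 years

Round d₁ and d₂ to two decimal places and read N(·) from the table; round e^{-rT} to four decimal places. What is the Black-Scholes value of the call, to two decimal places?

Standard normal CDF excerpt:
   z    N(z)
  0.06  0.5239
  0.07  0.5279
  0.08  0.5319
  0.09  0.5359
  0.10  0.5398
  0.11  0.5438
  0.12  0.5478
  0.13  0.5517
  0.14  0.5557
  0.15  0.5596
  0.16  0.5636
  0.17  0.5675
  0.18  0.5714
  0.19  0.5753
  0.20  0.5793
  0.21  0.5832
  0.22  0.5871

$12.87

T = 0.25;  σ√T = 0.0950
d₁ = [ln(304/302) + (0.025 + 0.19²/2)·0.25] / 0.0950 = [0.0066 + 0.0108] / 0.0950 = 0.1828 which rounds to 0.18
d₂ = d₁ − σ√T = 0.1828 − 0.0950 = 0.0878 which rounds to 0.09
exp(−rT) = exp(−0.025·0.25) = 0.9938
C = 304·N(0.18) − 302·0.9938·N(0.09) = 304·0.5714 − 302·0.9938·0.5359 = 173.7056 − 160.8384 = 12.8672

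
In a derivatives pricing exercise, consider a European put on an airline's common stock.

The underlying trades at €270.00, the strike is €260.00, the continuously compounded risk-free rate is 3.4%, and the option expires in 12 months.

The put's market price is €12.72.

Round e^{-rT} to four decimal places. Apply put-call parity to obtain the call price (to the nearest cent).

€31.40

e^(−rT) = e^(−0.034·1) = 0.9666
Put-call parity: C − P = S − K·e^(−rT) = 270 − 260·0.9666 = 270 − 251.3160 = 18.6840
C = P + (C − P) = 12.72 + (18.6840) = 31.4040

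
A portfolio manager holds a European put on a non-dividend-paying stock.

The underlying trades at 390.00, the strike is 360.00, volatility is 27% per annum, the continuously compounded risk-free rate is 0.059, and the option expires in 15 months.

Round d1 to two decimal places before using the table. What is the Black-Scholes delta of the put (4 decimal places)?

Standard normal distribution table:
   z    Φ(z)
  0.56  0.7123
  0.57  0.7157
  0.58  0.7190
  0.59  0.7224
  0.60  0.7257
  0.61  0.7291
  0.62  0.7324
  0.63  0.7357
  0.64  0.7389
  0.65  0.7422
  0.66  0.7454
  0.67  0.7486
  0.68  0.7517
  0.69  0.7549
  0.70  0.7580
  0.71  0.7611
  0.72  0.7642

-0.2546

σ√T = 0.27 × 1.1180 = 0.3019
ln(S/K) + (r + σ²/2)T = ln(390/360) + (0.059 + 0.27²/2)·1.25 = 0.0800 + 0.1193 = 0.1994
d₁ = 0.1994 / 0.3019 = 0.6604 ≈ 0.66
N(d₁) = N(0.66) = 0.7454
Δ_put = N(d₁) − 1 = 0.7454 − 1 = -0.2546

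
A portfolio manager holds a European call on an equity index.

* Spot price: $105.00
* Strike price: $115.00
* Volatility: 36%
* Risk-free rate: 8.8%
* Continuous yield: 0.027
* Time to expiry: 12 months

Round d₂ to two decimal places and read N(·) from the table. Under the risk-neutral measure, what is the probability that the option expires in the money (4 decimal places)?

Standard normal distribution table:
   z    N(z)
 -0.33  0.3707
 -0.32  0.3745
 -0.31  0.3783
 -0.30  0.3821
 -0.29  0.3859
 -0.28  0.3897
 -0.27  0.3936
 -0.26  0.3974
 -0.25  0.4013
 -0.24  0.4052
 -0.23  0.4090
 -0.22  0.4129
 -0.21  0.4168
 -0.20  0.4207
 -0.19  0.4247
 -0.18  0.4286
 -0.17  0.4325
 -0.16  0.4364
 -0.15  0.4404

0.3974

σ√T = 0.36 × 1.0000 = 0.3600
d₁ = [ln(105/115) + (0.088 − 0.027 + 0.36²/2)·1] / 0.3600 = [-0.0910 + 0.1258] / 0.3600 = 0.0967 → 0.10
d₂ = d₁ − σ√T = 0.0967 − 0.3600 = -0.2633 → -0.26
Pr(exercise) under Q = N(d₂) = 0.3974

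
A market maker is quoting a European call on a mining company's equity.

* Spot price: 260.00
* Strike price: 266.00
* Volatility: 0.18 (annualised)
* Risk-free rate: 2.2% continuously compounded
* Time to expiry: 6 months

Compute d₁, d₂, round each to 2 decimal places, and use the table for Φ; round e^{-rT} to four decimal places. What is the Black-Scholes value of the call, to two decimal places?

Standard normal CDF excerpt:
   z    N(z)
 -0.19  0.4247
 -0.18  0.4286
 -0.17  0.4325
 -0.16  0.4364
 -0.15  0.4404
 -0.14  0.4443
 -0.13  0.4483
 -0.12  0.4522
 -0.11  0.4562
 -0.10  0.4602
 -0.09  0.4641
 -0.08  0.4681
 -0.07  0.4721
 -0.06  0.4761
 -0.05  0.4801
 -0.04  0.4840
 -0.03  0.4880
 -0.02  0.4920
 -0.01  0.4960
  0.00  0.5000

T = 0.5;  σ√T = 0.1273
d₁ = [ln(260/266) + (0.022 + 0.18²/2)·0.5] / 0.1273 = [-0.0228 + 0.0191] / 0.1273 = -0.0292 ⇒ -0.03
d₂ = d₁ − σ√T = -0.0292 − 0.1273 = -0.1565 ⇒ -0.16
exp(−rT) = exp(−0.022·0.5) = 0.9891
N(d₁) = N(-0.03) = 0.4880;  N(d₂) = N(-0.16) = 0.4364
C = 260·0.4880 − 266·0.9891·0.4364 = 126.8800 − 114.8171 = 12.0629

12.06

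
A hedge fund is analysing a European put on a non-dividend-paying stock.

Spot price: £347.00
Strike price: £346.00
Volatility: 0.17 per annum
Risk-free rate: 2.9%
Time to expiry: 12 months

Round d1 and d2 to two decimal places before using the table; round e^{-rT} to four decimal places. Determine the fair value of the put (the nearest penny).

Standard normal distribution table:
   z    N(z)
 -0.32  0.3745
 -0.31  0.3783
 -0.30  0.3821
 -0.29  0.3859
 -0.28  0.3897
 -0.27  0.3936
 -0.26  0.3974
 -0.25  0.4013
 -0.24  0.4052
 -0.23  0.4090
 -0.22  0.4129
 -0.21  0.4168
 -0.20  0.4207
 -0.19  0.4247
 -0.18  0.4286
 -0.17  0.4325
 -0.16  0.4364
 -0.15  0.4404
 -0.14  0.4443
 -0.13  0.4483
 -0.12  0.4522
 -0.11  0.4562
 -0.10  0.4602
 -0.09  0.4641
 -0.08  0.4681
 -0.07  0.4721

£18.10

T = 1;  σ√T = 0.1700
d₁ = [ln(347/346) + (0.029 + 0.17²/2)·1] / 0.1700 = [0.0029 + 0.0435] / 0.1700 = 0.2726 → 0.27
d₂ = d₁ − σ√T = 0.2726 − 0.1700 = 0.1026 → 0.10
exp(−rT) = exp(−0.029·1) = 0.9714
N(−d₂) = N(-0.10) = 0.4602;  N(−d₁) = N(-0.27) = 0.3936
P = 346·0.9714·0.4602 − 347·0.3936 = 154.6752 − 136.5792 = 18.0960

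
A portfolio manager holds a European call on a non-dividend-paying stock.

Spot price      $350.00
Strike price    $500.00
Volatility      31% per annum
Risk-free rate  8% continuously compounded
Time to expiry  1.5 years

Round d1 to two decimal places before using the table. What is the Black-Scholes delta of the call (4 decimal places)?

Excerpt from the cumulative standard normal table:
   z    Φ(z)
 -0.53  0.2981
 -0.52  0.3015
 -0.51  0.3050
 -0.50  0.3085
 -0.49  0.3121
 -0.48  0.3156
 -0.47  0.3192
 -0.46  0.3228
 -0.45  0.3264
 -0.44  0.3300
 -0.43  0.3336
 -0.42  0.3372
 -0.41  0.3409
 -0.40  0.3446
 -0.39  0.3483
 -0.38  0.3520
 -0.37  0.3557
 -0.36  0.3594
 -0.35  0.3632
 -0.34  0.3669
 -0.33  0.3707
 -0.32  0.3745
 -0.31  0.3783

T = 1.5;  σ√T = 0.3797
d₁ = [ln(350/500) + (0.08 + ½·0.31²)·1.5] / (σ√T) = (-0.3567 + 0.1921) / 0.3797 = -0.4335 → -0.43
N(d₁) = N(-0.43) = 0.3336
Δ_call = N(d₁) = 0.3336

0.3336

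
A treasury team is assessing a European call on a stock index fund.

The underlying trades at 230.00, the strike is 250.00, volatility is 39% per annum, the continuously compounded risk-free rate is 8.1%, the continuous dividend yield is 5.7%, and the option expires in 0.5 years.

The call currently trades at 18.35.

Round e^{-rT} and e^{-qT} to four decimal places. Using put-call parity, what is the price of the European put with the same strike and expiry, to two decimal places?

34.89

e^(−qT) = e^(−0.057·0.5) = 0.9719;  e^(−rT) = e^(−0.081·0.5) = 0.9603
Put-call parity: C − P = S·e^(−qT) − K·e^(−rT) = 230·0.9719 − 250·0.9603 = 223.5370 − 240.0750 = -16.5380
P = C − (C − P) = 18.35 − (-16.5380) = 34.8880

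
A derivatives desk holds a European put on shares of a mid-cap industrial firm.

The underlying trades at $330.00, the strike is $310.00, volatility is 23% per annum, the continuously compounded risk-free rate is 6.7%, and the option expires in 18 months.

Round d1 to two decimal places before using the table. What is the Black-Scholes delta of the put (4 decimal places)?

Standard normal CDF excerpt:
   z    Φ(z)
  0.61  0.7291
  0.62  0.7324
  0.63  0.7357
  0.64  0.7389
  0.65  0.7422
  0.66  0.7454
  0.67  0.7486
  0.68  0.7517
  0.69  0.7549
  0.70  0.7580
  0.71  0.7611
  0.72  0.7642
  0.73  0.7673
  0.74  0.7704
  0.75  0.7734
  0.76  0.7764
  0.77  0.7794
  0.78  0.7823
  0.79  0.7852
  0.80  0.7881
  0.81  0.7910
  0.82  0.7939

-0.2358

T = 1.5;  σ√T = 0.2817
d₁ = [ln(330/310) + (0.067 + 0.23²/2)·1.5] / 0.2817 = [0.0625 + 0.1402] / 0.2817 = 0.7196 ⇒ 0.72
N(d₁) = N(0.72) = 0.7642
Δ_put = N(d₁) − 1 = 0.7642 − 1 = -0.2358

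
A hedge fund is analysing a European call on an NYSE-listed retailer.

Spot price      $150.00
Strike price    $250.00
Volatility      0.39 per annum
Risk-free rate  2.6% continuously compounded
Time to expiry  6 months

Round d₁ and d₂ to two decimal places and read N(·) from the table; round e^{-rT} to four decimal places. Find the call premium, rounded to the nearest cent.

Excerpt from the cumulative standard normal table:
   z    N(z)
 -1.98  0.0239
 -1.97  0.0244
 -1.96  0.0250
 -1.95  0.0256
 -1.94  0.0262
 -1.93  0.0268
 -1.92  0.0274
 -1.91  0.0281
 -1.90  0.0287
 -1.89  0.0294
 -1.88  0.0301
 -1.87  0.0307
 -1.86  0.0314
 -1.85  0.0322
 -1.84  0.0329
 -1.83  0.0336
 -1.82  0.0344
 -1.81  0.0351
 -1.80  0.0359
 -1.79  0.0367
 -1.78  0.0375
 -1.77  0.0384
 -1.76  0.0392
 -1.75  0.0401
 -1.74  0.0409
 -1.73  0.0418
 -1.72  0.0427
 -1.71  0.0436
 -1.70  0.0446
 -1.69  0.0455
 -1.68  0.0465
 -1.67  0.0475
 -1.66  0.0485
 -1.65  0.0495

$0.66

σ√T = 0.39 × 0.7071 = 0.2758
d₁ = [ln(150/250) + (0.026 + 0.39²/2)·0.5] / 0.2758 = [-0.5108 + 0.0510] / 0.2758 = -1.6673 → -1.67
d₂ = d₁ − σ√T = -1.6673 − 0.2758 = -1.9431 → -1.94
e^(−rT) = e^(−0.026·0.5) = 0.9871
C = 150·N(-1.67) − 250·0.9871·N(-1.94) = 150·0.0475 − 250·0.9871·0.0262 = 7.1250 − 6.4655 = 0.6595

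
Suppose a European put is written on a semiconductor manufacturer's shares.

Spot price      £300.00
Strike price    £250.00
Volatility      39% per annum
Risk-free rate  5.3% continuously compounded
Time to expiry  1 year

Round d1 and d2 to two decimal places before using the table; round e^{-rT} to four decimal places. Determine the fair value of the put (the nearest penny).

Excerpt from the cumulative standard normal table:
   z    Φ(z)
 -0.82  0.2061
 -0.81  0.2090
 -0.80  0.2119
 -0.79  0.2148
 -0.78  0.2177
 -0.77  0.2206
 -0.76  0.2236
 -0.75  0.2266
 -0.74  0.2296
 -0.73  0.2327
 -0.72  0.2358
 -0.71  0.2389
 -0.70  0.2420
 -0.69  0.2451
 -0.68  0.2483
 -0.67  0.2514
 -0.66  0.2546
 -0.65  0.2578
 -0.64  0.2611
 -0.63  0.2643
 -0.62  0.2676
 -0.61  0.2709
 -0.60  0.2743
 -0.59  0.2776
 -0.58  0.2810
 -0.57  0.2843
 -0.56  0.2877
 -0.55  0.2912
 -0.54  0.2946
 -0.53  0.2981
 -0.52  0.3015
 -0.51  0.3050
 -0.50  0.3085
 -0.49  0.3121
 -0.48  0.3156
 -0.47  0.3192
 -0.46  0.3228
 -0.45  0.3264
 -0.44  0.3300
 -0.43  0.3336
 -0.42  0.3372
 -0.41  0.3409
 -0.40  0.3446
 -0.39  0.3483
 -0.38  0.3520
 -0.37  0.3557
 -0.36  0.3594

£17.26

σ√T = 0.39 × 1.0000 = 0.3900
d₁ = [ln(300/250) + (0.053 + 0.39²/2)·1] / 0.3900 = [0.1823 + 0.1290] / 0.3900 = 0.7984 ≈ 0.80
d₂ = d₁ − σ√T = 0.7984 − 0.3900 = 0.4084 ≈ 0.41
e^(−rT) = e^(−0.053·1) = 0.9484
N(−d₂) = N(-0.41) = 0.3409;  N(−d₁) = N(-0.80) = 0.2119
P = 250·0.9484·0.3409 − 300·0.2119 = 80.8274 − 63.5700 = 17.2574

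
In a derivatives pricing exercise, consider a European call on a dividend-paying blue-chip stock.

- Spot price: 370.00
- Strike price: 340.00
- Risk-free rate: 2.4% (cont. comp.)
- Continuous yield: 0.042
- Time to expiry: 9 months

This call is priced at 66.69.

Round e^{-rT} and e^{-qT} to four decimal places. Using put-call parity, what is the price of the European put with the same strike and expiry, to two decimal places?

e^(−qT) = e^(−0.042·0.75) = 0.9690;  e^(−rT) = e^(−0.024·0.75) = 0.9822
Put-call parity: C − P = S·e^(−qT) − K·e^(−rT) = 370·0.9690 − 340·0.9822 = 358.5300 − 333.9480 = 24.5820
P = C − (C − P) = 66.69 − (24.5820) = 42.1080

42.11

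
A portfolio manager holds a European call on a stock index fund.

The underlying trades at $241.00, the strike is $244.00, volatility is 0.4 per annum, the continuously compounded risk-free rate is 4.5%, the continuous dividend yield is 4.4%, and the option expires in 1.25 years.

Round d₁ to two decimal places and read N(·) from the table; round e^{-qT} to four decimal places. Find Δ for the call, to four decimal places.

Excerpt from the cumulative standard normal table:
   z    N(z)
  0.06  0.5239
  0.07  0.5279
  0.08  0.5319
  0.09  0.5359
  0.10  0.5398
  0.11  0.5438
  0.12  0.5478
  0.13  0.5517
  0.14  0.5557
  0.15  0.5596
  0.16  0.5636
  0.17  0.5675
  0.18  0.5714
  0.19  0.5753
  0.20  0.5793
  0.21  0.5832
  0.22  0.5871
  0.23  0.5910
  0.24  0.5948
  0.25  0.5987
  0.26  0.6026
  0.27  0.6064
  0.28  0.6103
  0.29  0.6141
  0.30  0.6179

σ√T = 0.4 × 1.1180 = 0.4472
ln(S/K) + (r − q + σ²/2)T = ln(241/244) + (0.045 − 0.044 + 0.4²/2)·1.25 = -0.0124 + 0.1013 = 0.0889
d₁ = 0.0889 / 0.4472 = 0.1987 ⇒ 0.20
N(d₁) = N(0.20) = 0.5793
Δ_call = exp(−qT)·N(d₁) = 0.9465·0.5793 = 0.5483

0.5483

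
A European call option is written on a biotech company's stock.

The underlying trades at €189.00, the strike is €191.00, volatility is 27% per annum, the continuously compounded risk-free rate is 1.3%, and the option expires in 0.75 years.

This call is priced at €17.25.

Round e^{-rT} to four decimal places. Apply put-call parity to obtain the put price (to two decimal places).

€17.40

exp(−rT) = exp(−0.013·0.75) = 0.9903
Put-call parity: C − P = S − K·e^(−rT) = 189 − 191·0.9903 = 189 − 189.1473 = -0.1473
P = C − (C − P) = 17.25 − (-0.1473) = 17.3973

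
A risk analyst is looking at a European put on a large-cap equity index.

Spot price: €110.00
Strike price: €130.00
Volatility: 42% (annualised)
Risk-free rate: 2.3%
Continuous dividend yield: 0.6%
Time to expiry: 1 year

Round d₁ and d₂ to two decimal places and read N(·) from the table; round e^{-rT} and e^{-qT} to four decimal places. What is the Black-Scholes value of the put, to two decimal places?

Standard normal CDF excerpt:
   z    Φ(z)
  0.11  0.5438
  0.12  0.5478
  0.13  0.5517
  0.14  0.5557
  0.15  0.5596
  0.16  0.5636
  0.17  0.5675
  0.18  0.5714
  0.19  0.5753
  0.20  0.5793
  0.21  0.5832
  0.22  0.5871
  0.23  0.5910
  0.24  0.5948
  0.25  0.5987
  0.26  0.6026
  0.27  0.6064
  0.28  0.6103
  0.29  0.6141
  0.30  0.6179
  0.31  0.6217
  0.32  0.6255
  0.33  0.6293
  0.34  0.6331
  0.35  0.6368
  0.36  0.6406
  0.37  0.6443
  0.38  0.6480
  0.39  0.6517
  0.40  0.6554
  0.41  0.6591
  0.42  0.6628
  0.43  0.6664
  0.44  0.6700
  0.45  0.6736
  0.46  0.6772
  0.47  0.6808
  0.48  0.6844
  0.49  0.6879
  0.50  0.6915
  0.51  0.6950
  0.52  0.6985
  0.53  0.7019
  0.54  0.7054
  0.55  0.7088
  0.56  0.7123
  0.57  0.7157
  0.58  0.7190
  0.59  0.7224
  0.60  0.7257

€29.74

T = 1;  σ√T = 0.4200
d₁ = [ln(110/130) + (0.023 − 0.006 + 0.42²/2)·1] / 0.4200 = [-0.1671 + 0.1052] / 0.4200 = -0.1473 ⇒ -0.15
d₂ = d₁ − σ√T = -0.1473 − 0.4200 = -0.5673 ⇒ -0.57
exp(−qT) = exp(−0.006·1) = 0.9940;  exp(−rT) = exp(−0.023·1) = 0.9773
P = 130·0.9773·N(0.57) − 110·0.9940·N(0.15) = 130·0.9773·0.7157 − 110·0.9940·0.5596 = 90.9290 − 61.1867 = 29.7423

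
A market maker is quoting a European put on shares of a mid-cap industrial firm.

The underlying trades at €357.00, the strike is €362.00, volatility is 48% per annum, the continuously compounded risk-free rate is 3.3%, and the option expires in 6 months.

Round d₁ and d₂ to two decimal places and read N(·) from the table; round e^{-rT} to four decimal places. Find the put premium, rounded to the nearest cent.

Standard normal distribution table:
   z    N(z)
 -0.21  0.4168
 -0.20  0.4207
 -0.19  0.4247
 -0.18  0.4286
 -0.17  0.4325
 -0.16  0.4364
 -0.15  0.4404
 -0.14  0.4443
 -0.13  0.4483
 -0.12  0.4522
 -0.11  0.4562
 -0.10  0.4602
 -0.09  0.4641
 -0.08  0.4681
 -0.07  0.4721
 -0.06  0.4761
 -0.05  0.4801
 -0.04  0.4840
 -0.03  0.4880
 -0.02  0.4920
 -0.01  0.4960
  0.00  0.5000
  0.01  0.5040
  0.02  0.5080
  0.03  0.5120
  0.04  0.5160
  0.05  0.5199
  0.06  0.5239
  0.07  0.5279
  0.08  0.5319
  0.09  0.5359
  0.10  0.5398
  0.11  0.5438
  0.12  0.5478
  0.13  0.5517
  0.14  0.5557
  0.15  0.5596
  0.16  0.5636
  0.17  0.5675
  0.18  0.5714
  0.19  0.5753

σ√T = 0.48·√0.5 = 0.3394
ln(S/K) + (r + σ²/2)T = ln(357/362) + (0.033 + 0.48²/2)·0.5 = -0.0139 + 0.0741 = 0.0602
d₁ = 0.0602 / 0.3394 = 0.1773 → 0.18
d₂ = d₁ − σ√T = 0.1773 − 0.3394 = -0.1621 → -0.16
exp(−rT) = exp(−0.033·0.5) = 0.9836
N(−d₂) = N(0.16) = 0.5636;  N(−d₁) = N(-0.18) = 0.4286
P = 362·0.9836·0.5636 − 357·0.4286 = 200.6772 − 153.0102 = 47.6670

€47.67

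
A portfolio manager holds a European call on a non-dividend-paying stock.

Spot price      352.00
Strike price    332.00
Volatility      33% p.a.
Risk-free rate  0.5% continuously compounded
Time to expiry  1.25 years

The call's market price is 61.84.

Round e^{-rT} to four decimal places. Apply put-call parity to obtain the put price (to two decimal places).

exp(−rT) = exp(−0.005·1.25) = 0.9938
Put-call parity: C − P = S − K·e^(−rT) = 352 − 332·0.9938 = 352 − 329.9416 = 22.0584
P = C − (C − P) = 61.84 − (22.0584) = 39.7816

39.78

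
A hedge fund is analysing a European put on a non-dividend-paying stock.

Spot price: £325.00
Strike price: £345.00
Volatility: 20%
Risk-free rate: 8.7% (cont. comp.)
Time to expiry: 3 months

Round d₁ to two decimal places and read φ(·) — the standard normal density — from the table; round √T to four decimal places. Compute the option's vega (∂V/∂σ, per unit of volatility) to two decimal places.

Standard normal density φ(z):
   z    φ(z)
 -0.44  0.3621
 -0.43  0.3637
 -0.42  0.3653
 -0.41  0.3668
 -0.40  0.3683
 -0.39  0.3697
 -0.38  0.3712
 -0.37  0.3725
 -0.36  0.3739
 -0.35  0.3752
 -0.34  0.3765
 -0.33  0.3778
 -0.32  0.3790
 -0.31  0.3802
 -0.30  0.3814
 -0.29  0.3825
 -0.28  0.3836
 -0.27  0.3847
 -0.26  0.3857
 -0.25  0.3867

61.39

T = 0.25;  σ√T = 0.1000
d₁ = [ln(325/345) + (0.087 + ½·0.2²)·0.25] / (σ√T) = (-0.0597 + 0.0267) / 0.1000 = -0.3297 ⇒ -0.33
√T = √0.25 = 0.5000
φ(d₁) = φ(-0.33) = 0.3778
vega = S·φ(d₁)·√T = 325·0.3778·0.5000 = 61.3925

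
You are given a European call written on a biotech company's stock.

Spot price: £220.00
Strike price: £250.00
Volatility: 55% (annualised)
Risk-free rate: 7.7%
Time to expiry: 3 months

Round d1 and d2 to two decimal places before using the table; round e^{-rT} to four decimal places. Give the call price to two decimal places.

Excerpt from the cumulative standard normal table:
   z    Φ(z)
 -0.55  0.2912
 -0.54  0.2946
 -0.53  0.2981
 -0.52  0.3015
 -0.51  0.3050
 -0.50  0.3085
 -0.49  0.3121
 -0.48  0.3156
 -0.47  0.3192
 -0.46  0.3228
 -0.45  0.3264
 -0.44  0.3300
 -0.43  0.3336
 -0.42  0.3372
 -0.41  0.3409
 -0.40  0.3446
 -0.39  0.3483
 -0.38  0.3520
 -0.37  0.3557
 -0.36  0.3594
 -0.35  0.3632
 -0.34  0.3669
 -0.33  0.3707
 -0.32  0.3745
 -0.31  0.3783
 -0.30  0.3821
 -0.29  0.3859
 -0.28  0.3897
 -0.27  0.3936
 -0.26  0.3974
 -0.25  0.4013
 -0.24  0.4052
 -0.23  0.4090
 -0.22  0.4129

£14.33

σ√T = 0.55 × 0.5000 = 0.2750
ln(S/K) + (r + σ²/2)T = ln(220/250) + (0.077 + 0.55²/2)·0.25 = -0.1278 + 0.0571 = -0.0708
d₁ = -0.0708 / 0.2750 = -0.2573 → -0.26
d₂ = d₁ − σ√T = -0.2573 − 0.2750 = -0.5323 → -0.53
exp(−rT) = exp(−0.077·0.25) = 0.9809
C = 220·N(-0.26) − 250·0.9809·N(-0.53) = 220·0.3974 − 250·0.9809·0.2981 = 87.4280 − 73.1016 = 14.3264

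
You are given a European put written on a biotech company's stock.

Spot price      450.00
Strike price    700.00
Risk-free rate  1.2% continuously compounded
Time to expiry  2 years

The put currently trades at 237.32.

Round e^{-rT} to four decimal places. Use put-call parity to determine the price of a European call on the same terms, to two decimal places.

3.91

e^(−rT) = e^(−0.012·2) = 0.9763
Put-call parity: C − P = S − K·e^(−rT) = 450 − 700·0.9763 = 450 − 683.4100 = -233.4100
C = P + (C − P) = 237.32 + (-233.4100) = 3.9100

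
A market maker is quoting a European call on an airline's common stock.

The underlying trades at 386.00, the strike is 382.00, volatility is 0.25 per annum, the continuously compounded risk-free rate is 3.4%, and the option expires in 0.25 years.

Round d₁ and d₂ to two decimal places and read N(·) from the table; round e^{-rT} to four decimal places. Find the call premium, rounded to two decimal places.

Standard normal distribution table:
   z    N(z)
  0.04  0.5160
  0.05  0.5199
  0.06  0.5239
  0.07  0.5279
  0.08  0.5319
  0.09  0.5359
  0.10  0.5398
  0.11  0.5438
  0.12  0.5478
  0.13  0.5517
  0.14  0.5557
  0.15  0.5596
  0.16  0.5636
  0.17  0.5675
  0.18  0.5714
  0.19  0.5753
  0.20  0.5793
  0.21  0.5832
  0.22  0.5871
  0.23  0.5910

T = 0.25;  σ√T = 0.1250
d₁ = [ln(386/382) + (0.034 + 0.25²/2)·0.25] / 0.1250 = [0.0104 + 0.0163] / 0.1250 = 0.2138 which rounds to 0.21
d₂ = d₁ − σ√T = 0.2138 − 0.1250 = 0.0888 which rounds to 0.09
e^(−rT) = e^(−0.034·0.25) = 0.9915
N(d₁) = N(0.21) = 0.5832;  N(d₂) = N(0.09) = 0.5359
C = 386·0.5832 − 382·0.9915·0.5359 = 225.1152 − 202.9737 = 22.1415

22.14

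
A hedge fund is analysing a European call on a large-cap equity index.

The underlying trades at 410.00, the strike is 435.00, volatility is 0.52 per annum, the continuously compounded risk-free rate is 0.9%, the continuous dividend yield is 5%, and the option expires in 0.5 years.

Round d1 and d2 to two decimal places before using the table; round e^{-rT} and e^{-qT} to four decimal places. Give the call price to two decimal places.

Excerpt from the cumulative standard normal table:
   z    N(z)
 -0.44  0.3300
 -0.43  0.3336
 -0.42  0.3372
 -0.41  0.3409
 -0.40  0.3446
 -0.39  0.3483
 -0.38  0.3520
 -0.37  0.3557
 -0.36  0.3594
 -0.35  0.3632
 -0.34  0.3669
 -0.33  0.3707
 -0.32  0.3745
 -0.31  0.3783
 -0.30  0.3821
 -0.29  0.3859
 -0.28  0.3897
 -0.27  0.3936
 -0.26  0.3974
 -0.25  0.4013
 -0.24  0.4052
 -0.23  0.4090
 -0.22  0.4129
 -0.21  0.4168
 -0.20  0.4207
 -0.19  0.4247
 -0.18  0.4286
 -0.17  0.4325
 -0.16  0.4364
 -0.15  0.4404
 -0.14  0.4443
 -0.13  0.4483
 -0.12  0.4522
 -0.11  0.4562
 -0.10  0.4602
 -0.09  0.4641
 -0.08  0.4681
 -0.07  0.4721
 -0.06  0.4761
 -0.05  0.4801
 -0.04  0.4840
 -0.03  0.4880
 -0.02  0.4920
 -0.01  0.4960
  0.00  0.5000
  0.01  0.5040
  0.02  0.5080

σ√T = 0.52 × 0.7071 = 0.3677
ln(S/K) + (r − q + σ²/2)T = ln(410/435) + (0.009 − 0.05 + 0.52²/2)·0.5 = -0.0592 + 0.0471 = -0.0121
d₁ = -0.0121 / 0.3677 = -0.0329 ≈ -0.03
d₂ = d₁ − σ√T = -0.0329 − 0.3677 = -0.4006 ≈ -0.40
e^(−qT) = e^(−0.05·0.5) = 0.9753;  e^(−rT) = e^(−0.009·0.5) = 0.9955
N(d₁) = N(-0.03) = 0.4880;  N(d₂) = N(-0.40) = 0.3446
C = 410·0.9753·0.4880 − 435·0.9955·0.3446 = 195.1380 − 149.2264 = 45.9116

45.91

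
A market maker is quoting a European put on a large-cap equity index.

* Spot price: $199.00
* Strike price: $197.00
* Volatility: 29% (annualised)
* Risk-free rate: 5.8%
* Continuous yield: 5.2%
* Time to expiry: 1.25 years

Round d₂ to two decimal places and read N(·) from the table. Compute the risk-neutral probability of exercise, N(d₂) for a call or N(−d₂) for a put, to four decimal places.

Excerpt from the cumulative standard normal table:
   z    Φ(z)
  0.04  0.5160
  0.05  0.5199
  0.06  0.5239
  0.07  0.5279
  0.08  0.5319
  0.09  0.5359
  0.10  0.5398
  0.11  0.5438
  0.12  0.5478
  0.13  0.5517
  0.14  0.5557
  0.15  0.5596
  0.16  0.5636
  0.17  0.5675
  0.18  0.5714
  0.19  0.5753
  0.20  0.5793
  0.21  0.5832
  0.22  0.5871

T = 1.25;  σ√T = 0.3242
d₁ = [ln(199/197) + (0.058 − 0.052 + ½·0.29²)·1.25] / (σ√T) = (0.0101 + 0.0601) / 0.3242 = 0.2164 → 0.22
d₂ = 0.2164 − 0.3242 = -0.1078 → -0.11
Risk-neutral Pr[S_T < K] = N(−d₂) = N(0.11) = 0.5438

0.5438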